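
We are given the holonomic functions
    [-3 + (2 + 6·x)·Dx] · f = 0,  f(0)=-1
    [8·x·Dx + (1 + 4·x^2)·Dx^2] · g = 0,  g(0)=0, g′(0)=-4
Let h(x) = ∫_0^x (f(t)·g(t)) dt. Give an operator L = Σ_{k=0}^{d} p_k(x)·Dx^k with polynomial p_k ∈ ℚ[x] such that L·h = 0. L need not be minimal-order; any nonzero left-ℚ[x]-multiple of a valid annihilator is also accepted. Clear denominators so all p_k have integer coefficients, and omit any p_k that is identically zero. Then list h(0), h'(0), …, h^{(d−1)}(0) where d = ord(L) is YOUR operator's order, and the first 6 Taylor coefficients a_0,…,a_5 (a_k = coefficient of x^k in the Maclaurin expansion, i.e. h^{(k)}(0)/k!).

f: a_k = -1, -3/2, 9/8, -27/16, 405/128, -1701/256, …
g: a_k = 0, -4, 0, 16/3, 0, -64/5, …
Product ⇒ symmetric product L₀, ord ≤ 2.
∫: right-multiply L₀ by Dx.
L = (27 - 48·x - 36·x^2)·Dx + (-12 - 4·x + 144·x^2 + 144·x^3)·Dx^2 + (4 + 24·x + 52·x^2 + 96·x^3 + 144·x^4)·Dx^3  (order 3).
h: a_k = 0, 0, 2, 2, -59/24, -1/4, …
ICs: h(0) = 0, h′(0) = 0, h′′(0) = 4.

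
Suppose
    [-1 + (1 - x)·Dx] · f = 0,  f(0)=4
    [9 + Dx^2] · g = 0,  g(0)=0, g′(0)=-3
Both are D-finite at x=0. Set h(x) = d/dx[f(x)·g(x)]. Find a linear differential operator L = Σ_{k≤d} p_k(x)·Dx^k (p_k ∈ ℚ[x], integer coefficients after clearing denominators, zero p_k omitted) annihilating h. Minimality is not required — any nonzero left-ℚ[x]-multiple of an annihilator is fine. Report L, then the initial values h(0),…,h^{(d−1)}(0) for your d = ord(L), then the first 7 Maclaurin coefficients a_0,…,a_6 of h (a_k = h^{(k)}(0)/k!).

f: a_k = 4, 4, 4, 4, 4, 4, 4, …
g: a_k = 0, -3, 0, 9/2, 0, -81/40, 0, …
f·g: L₀ = L_f ⊗_s L_g, ord ≤ 1·2.
h=h₀': d/dx-closure on L₀ ⇒ L.
L = (7 - 18·x + 9·x^2) + (-2 + 2·x)·Dx + (1 - 2·x + x^2)·Dx^2  (order 2).
h: a_k = -12, -24, 18, 24, -21/2, -63/5, -51/20, …
ICs: h(0) = -12, h′(0) = -24.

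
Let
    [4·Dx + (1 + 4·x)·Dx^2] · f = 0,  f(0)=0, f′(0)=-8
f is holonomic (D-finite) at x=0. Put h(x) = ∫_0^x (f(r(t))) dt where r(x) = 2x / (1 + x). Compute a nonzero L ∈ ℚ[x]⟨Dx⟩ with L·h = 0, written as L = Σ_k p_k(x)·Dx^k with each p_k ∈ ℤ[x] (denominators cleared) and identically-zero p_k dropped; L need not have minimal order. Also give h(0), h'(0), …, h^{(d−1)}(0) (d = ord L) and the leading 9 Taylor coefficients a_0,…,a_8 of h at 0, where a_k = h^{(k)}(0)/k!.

L = (10 + 18·x)·Dx^2 + (1 + 10·x + 9·x^2)·Dx^3  (order 3).
h: a_k = 0, 0, -8, 80/3, -364/3, 656, -59048/15, 75920/3, -1195742/7, …
ICs: h(0) = 0, h′(0) = 0, h′′(0) = -16.

f: a_k = 0, -8, 16, -128/3, 128, -2048/5, 4096/3, -32768/7, 16384, …
Change of var in L_f (x↦r) gives L₀.
Integrate: L := L₀·Dx.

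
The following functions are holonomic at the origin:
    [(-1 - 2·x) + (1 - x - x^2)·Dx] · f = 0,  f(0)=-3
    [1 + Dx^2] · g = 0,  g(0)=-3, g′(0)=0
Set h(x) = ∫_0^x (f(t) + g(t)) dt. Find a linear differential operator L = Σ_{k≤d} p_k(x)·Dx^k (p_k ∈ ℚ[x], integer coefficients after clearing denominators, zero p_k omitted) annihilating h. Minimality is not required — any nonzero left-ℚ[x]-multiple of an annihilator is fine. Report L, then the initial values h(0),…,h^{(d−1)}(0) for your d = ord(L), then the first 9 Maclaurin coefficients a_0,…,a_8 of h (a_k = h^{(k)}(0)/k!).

f: a_k = -3, -3, -6, -9, -15, -24, -39, -63, -102, …
g: a_k = -3, 0, 3/2, 0, -1/8, 0, 1/240, 0, -1/13440, …
Sum ⇒ L₀ = lclm(L_f,L_g) in ℚ(x)⟨Dx⟩.
Integrate: L := L₀·Dx.
L = (19 + 48·x + 31·x^2 + 24·x^3 + 5·x^4 + 2·x^5)·Dx + (-5 + x + 4·x^2 + 7·x^3 + 6·x^4 + 3·x^5 + x^6)·Dx^2 + (19 + 48·x + 31·x^2 + 24·x^3 + 5·x^4 + 2·x^5)·Dx^3 + (-5 + x + 4·x^2 + 7·x^3 + 6·x^4 + 3·x^5 + x^6)·Dx^4  (order 4).
h: a_k = 0, -6, -3/2, -3/2, -9/4, -121/40, -4, -1337/240, -63/8, …
ICs: h(0) = 0, h′(0) = -6, h′′(0) = -3, h′′′(0) = -9.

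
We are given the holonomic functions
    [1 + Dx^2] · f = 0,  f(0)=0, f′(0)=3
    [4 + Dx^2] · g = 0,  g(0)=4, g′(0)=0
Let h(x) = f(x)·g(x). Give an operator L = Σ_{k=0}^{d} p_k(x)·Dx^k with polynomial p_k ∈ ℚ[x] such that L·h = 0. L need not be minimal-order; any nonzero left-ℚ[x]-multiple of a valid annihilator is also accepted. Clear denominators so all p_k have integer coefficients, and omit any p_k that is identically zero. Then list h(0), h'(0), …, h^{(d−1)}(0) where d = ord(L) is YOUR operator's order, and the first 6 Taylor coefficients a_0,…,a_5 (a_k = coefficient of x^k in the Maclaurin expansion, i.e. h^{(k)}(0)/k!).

L = 9 + 10·Dx^2 + Dx^4  (order 4).
h: a_k = 0, 12, 0, -26, 0, 121/10, …
ICs: h(0) = 0, h′(0) = 12, h′′(0) = 0, h′′′(0) = -156.

f: a_k = 0, 3, 0, -1/2, 0, 1/40, …
g: a_k = 4, 0, -8, 0, 8/3, 0, …
L₀ := L_f ⊗_s L_g (sym. prod.), ord ≤ 4.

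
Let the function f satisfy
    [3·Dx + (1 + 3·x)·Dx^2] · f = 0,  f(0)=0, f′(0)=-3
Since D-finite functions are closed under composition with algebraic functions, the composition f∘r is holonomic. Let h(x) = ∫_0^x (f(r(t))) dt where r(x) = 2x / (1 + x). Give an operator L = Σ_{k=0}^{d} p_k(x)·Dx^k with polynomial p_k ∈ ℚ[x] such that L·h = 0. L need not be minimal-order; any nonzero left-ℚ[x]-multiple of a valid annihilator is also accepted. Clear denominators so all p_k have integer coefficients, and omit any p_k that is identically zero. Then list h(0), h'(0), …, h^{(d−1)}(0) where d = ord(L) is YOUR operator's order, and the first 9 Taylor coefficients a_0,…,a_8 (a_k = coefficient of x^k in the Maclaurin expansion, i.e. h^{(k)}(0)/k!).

L = (8 + 14·x)·Dx^2 + (1 + 8·x + 7·x^2)·Dx^3  (order 3).
h: a_k = 0, 0, -3, 8, -57/2, 120, -2801/5, 19608/7, -411771/28, …
ICs: h(0) = 0, h′(0) = 0, h′′(0) = -6.

f: a_k = 0, -3, 9/2, -9, 81/4, -243/5, 243/2, -2187/7, 6561/8, …
Substitute x→r, Dx→(1/r')Dx; clear ⇒ L₀.
∫: right-multiply L₀ by Dx.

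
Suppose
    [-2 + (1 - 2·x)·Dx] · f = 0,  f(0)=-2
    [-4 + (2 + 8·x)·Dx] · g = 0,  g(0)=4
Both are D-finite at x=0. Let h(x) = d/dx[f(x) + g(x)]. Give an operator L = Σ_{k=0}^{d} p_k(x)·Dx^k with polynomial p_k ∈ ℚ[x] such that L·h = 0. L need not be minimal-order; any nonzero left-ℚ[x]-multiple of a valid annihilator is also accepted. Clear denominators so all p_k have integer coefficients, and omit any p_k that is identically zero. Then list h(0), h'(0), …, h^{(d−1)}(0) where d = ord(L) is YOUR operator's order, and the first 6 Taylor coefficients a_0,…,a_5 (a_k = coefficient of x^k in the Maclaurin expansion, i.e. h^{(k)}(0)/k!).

L = (-16 - 16·x) + (-2 - 40·x - 56·x^2)·Dx + (1 + 4·x - 4·x^2 - 16·x^3)·Dx^2  (order 2).
h: a_k = 4, -32, 0, -288, 240, -2784, …
ICs: h(0) = 4, h′(0) = -32.

f: a_k = -2, -4, -8, -16, -32, -64, …
g: a_k = 4, 8, -8, 16, -40, 112, …
f+g: L₀ = lclm(L_f,L_g), ord ≤ 1+1.
Derive L from L₀ (diff closure).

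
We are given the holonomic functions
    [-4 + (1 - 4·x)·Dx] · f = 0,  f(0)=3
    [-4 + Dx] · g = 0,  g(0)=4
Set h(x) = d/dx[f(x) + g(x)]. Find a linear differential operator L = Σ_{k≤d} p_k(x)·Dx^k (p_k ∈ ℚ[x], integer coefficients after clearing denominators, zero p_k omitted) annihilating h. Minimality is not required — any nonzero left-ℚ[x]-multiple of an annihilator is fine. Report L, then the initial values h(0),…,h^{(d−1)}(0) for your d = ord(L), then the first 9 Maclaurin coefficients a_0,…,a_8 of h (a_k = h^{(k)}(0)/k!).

f: a_k = 3, 12, 48, 192, 768, 3072, 12288, 49152, 196608, …
g: a_k = 4, 16, 32, 128/3, 128/3, 512/15, 1024/45, 4096/315, 2048/315, …
Sum ⇒ L₀ = lclm(L_f,L_g) in ℚ(x)⟨Dx⟩.
h=h₀': d/dx-closure on L₀ ⇒ L.
L = (64 + 128·x) + (-20 - 32·x + 64·x^2)·Dx + (1 - 16·x^2)·Dx^2  (order 2).
h: a_k = 28, 160, 704, 9728/3, 46592/3, 1107968/15, 15486976/45, 495468544/315, 2229542912/315, …
ICs: h(0) = 28, h′(0) = 160.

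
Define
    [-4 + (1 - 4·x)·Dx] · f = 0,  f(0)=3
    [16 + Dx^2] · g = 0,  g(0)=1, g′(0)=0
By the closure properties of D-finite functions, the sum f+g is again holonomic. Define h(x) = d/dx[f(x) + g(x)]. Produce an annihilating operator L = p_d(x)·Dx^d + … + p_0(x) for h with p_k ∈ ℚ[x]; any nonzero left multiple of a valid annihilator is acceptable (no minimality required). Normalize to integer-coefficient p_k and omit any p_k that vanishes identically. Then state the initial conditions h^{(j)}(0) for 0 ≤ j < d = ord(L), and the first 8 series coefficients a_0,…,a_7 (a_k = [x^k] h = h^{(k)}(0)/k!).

f: a_k = 3, 12, 48, 192, 768, 3072, 12288, 49152, …
g: a_k = 1, 0, -8, 0, 32/3, 0, -256/45, 0, …
Sum ⇒ L₀ = lclm(L_f,L_g) in ℚ(x)⟨Dx⟩.
h=h₀': d/dx-closure on L₀ ⇒ L.
L = (1664 - 1024·x + 2048·x^2) + (-112 + 576·x - 768·x^2 + 1024·x^3)·Dx + (104 - 64·x + 128·x^2)·Dx^2 + (-7 + 36·x - 48·x^2 + 64·x^3)·Dx^3  (order 3).
h: a_k = 12, 80, 576, 9344/3, 15360, 1105408/15, 344064, 495456256/315, …
ICs: h(0) = 12, h′(0) = 80, h′′(0) = 1152.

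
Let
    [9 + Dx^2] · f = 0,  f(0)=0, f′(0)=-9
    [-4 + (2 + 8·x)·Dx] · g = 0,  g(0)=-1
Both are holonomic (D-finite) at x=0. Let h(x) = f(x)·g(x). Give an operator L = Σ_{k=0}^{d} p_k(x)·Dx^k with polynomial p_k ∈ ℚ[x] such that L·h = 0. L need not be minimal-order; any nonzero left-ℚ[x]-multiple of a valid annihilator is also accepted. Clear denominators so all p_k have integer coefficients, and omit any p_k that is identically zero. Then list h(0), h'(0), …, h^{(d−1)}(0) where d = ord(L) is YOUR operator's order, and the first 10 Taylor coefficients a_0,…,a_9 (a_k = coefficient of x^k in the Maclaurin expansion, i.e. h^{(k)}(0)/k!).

L = (21 + 72·x + 144·x^2) + (-4 - 16·x)·Dx + (1 + 8·x + 16·x^2)·Dx^2  (order 2).
h: a_k = 0, 9, 18, -63/2, 9, -2277/40, 4203/20, -355293/560, 113103/56, -29774007/4480, …
ICs: h(0) = 0, h′(0) = 9.

f: a_k = 0, -9, 0, 27/2, 0, -243/40, 0, 729/560, 0, -729/4480, …
g: a_k = -1, -2, 2, -4, 10, -28, 84, -264, 858, -2860, …
L₀ := L_f ⊗_s L_g (sym. prod.), ord ≤ 2.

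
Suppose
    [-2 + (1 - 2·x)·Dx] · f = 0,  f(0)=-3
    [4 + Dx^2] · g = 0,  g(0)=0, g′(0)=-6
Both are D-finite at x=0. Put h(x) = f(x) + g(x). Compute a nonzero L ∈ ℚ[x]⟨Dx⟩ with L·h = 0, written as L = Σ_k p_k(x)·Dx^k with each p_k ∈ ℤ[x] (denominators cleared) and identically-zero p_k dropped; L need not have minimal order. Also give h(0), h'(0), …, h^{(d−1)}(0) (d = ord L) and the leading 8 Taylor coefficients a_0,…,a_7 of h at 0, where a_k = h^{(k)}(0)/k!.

f: a_k = -3, -6, -12, -24, -48, -96, -192, -384, …
g: a_k = 0, -6, 0, 4, 0, -4/5, 0, 8/105, …
f+g: L₀ = lclm(L_f,L_g), ord ≤ 1+2.
L = (56 - 32·x + 32·x^2) + (-12 + 40·x - 48·x^2 + 32·x^3)·Dx + (14 - 8·x + 8·x^2)·Dx^2 + (-3 + 10·x - 12·x^2 + 8·x^3)·Dx^3  (order 3).
h: a_k = -3, -12, -12, -20, -48, -484/5, -192, -40312/105, …
ICs: h(0) = -3, h′(0) = -12, h′′(0) = -24.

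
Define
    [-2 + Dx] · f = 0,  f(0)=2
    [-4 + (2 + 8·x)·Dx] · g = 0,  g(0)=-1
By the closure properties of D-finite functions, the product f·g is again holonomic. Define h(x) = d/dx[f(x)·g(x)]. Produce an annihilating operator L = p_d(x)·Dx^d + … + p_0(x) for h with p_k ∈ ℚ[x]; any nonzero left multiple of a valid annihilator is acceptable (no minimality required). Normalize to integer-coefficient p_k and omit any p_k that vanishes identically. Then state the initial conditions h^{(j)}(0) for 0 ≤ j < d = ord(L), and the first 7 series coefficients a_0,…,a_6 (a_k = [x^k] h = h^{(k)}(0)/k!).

L = (2 + 16·x + 16·x^2) + (-1 - 6·x - 8·x^2)·Dx  (order 1).
h: a_k = -8, -16, -32, 64/3, -448/3, 7808/15, -88832/45, …
ICs: h(0) = -8.

f: a_k = 2, 4, 4, 8/3, 4/3, 8/15, 8/45, …
g: a_k = -1, -2, 2, -4, 10, -28, 84, …
f·g: L₀ = L_f ⊗_s L_g, ord ≤ 1·1.
h₀' ⇒ L via d/dx closure of L₀.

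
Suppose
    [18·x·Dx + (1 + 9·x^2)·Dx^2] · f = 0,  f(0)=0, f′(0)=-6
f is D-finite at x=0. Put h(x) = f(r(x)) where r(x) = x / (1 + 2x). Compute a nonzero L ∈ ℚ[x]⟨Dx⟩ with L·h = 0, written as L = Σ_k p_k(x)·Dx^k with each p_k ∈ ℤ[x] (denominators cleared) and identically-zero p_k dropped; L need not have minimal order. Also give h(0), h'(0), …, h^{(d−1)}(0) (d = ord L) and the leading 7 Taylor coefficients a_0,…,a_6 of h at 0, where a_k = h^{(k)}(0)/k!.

L = (4 + 26·x)·Dx + (1 + 4·x + 13·x^2)·Dx^2  (order 2).
h: a_k = 0, -6, 12, -6, -60, 1194/5, -276, …
ICs: h(0) = 0, h′(0) = -6.

f: a_k = 0, -6, 0, 18, 0, -486/5, 0, …
Change of var in L_f (x↦r) gives L₀.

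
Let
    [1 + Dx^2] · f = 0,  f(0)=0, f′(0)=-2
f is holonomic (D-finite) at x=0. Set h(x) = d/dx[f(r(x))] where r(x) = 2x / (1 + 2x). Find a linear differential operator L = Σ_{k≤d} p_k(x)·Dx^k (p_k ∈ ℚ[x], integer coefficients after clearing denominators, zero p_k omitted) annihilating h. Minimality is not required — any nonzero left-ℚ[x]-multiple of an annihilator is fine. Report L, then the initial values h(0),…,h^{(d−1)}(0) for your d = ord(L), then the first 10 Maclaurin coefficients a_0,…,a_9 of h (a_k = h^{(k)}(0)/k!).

L = (28 + 96·x + 96·x^2) + (12 + 72·x + 144·x^2 + 96·x^3)·Dx + (1 + 8·x + 24·x^2 + 32·x^3 + 16·x^4)·Dx^2  (order 2).
h: a_k = -4, 16, -40, 64, -8/3, -480, 110896/45, -407296/45, 1793432/63, -5117920/63, …
ICs: h(0) = -4, h′(0) = 16.

f: a_k = 0, -2, 0, 1/3, 0, -1/60, 0, 1/2520, 0, -1/181440, …
f∘r: x↦r, Dx↦Dx/r' in L_f ⇒ L₀.
Differentiate: ansatz ord ≤ ord L₀ ⇒ L.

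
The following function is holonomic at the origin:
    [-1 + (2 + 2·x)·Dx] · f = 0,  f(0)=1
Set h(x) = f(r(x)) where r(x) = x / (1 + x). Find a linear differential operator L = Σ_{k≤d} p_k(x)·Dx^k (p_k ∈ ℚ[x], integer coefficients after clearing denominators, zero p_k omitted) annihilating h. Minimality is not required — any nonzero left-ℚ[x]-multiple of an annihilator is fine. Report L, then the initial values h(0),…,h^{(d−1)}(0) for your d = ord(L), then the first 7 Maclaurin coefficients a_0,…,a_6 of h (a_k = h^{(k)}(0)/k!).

L = -1 + (2 + 6·x + 4·x^2)·Dx  (order 1).
h: a_k = 1, 1/2, -5/8, 13/16, -141/128, 399/256, -2353/1024, …
ICs: h(0) = 1.

f: a_k = 1, 1/2, -1/8, 1/16, -5/128, 7/256, -21/1024, …
L₀ from L_f via x↦r, Dx↦r'^{-1}Dx.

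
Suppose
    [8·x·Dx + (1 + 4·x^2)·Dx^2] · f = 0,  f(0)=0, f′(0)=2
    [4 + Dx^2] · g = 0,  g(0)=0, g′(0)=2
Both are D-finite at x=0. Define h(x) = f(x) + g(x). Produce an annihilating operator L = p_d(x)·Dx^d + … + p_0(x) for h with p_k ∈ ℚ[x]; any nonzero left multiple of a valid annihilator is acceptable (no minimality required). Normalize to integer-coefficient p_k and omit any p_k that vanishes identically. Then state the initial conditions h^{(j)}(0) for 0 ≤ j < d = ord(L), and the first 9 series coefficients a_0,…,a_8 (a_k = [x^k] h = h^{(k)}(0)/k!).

L = (-352·x + 1792·x^3 + 512·x^5)·Dx + (-4 + 112·x^2 + 576·x^4 + 256·x^6)·Dx^2 + (-88·x + 448·x^3 + 128·x^5)·Dx^3 + (-1 + 28·x^2 + 144·x^4 + 64·x^6)·Dx^4  (order 4).
h: a_k = 0, 4, 0, -4, 0, 20/3, 0, -824/45, 0, …
ICs: h(0) = 0, h′(0) = 4, h′′(0) = 0, h′′′(0) = -24.

f: a_k = 0, 2, 0, -8/3, 0, 32/5, 0, -128/7, 0, …
g: a_k = 0, 2, 0, -4/3, 0, 4/15, 0, -8/315, 0, …
Sum ⇒ L₀ = lclm(L_f,L_g) in ℚ(x)⟨Dx⟩.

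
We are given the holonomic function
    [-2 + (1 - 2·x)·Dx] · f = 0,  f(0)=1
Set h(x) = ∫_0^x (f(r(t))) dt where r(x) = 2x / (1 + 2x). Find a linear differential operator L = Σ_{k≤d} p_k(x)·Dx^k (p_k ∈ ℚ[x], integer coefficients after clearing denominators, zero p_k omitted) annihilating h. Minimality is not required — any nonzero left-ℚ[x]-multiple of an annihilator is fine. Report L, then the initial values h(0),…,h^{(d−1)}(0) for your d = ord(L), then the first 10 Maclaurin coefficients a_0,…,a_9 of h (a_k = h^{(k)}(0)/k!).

f: a_k = 1, 2, 4, 8, 16, 32, 64, 128, 256, 512, …
Change of var in L_f (x↦r) gives L₀.
h=∫₀ˣh₀: take L = L₀·Dx.
L = 4·Dx + (-1 + 4·x^2)·Dx^2  (order 2).
h: a_k = 0, 1, 2, 8/3, 4, 32/5, 32/3, 128/7, 32, 512/9, …
ICs: h(0) = 0, h′(0) = 1.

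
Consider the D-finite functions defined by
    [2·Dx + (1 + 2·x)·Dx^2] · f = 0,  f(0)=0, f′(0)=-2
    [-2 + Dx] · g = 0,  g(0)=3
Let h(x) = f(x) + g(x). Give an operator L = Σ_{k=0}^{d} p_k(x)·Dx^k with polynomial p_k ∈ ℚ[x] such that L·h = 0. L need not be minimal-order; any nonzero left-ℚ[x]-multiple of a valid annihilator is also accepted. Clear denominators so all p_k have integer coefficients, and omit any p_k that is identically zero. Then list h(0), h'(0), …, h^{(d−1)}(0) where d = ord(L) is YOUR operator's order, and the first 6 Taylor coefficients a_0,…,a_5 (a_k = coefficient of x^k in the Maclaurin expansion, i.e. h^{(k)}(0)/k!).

L = (-6 - 4·x)·Dx + (1 - 4·x - 4·x^2)·Dx^2 + (1 + 3·x + 2·x^2)·Dx^3  (order 3).
h: a_k = 3, 4, 8, 4/3, 6, -28/5, …
ICs: h(0) = 3, h′(0) = 4, h′′(0) = 16.

f: a_k = 0, -2, 2, -8/3, 4, -32/5, …
g: a_k = 3, 6, 6, 4, 2, 4/5, …
Sum ⇒ L₀ = lclm(L_f,L_g) in ℚ(x)⟨Dx⟩.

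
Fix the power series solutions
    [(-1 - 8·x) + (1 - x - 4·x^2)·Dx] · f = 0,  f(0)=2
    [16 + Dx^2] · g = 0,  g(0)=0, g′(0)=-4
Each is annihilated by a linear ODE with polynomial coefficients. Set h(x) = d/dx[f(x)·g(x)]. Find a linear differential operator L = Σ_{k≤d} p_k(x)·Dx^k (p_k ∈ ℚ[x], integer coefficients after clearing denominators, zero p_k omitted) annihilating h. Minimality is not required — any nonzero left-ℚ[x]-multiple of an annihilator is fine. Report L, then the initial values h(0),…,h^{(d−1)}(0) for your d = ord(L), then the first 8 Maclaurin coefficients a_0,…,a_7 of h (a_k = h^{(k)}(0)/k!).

L = (-12 - 64·x - 224·x^2 + 256·x^3 + 512·x^4) + (-1 - 4·x + 48·x^2 + 128·x^3)·Dx + (1 - 3·x - 10·x^2 + 16·x^3 + 32·x^4)·Dx^2  (order 2).
h: a_k = -8, -16, -56, -608/3, -712, -10352/5, -286072/45, -5766848/315, …
ICs: h(0) = -8, h′(0) = -16.

f: a_k = 2, 2, 10, 18, 58, 130, 362, 882, …
g: a_k = 0, -4, 0, 32/3, 0, -128/15, 0, 1024/315, …
Product ⇒ symmetric product L₀, ord ≤ 2.
Derive L from L₀ (diff closure).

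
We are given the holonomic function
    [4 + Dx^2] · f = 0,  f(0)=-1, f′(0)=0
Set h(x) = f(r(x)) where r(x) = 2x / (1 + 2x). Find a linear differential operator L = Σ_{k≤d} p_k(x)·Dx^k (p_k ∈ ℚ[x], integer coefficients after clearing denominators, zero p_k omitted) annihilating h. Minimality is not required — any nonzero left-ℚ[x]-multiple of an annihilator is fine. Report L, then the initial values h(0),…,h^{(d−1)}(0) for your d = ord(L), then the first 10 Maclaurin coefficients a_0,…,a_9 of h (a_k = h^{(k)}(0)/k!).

L = 16 + (4 + 24·x + 48·x^2 + 32·x^3)·Dx + (1 + 8·x + 24·x^2 + 32·x^3 + 16·x^4)·Dx^2  (order 2).
h: a_k = -1, 0, 8, -32, 256/3, -512/3, 9856/45, 512/5, -602624/315, 2646016/315, …
ICs: h(0) = -1, h′(0) = 0.

f: a_k = -1, 0, 2, 0, -2/3, 0, 4/45, 0, -2/315, 0, …
Substitute x→r, Dx→(1/r')Dx; clear ⇒ L₀.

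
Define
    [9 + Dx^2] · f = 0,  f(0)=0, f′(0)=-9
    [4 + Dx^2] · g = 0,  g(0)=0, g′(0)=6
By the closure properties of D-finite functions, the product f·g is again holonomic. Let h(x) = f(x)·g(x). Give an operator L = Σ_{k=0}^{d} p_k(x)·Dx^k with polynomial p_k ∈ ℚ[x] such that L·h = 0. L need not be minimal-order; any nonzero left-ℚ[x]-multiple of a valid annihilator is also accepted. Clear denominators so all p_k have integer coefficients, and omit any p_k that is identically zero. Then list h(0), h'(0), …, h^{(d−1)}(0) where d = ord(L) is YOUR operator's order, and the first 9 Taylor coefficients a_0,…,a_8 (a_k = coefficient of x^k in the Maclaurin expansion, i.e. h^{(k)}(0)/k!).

f: a_k = 0, -9, 0, 27/2, 0, -243/40, 0, 729/560, 0, …
g: a_k = 0, 6, 0, -4, 0, 4/5, 0, -8/105, 0, …
L₀ := L_f ⊗_s L_g (sym. prod.), ord ≤ 4.
L = 25 + 26·Dx^2 + Dx^4  (order 4).
h: a_k = 0, 0, -54, 0, 117, 0, -1953/20, 0, 12207/280, …
ICs: h(0) = 0, h′(0) = 0, h′′(0) = -108, h′′′(0) = 0.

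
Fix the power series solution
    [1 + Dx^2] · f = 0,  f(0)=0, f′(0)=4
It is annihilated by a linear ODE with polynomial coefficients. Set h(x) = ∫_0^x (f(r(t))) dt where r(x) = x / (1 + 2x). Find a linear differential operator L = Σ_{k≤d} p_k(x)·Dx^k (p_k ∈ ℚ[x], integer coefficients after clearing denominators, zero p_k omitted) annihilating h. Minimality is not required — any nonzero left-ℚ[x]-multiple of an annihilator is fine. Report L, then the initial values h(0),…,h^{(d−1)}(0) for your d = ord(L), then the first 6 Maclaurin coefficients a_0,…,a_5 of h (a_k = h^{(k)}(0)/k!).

f: a_k = 0, 4, 0, -2/3, 0, 1/30, …
h₀=f(r): pull back L_f along r ⇒ L₀.
h=∫₀ˣh₀: take L = L₀·Dx.
L = Dx + (4 + 24·x + 48·x^2 + 32·x^3)·Dx^2 + (1 + 8·x + 24·x^2 + 32·x^3 + 16·x^4)·Dx^3  (order 3).
h: a_k = 0, 0, 2, -8/3, 23/6, -28/5, …
ICs: h(0) = 0, h′(0) = 0, h′′(0) = 4.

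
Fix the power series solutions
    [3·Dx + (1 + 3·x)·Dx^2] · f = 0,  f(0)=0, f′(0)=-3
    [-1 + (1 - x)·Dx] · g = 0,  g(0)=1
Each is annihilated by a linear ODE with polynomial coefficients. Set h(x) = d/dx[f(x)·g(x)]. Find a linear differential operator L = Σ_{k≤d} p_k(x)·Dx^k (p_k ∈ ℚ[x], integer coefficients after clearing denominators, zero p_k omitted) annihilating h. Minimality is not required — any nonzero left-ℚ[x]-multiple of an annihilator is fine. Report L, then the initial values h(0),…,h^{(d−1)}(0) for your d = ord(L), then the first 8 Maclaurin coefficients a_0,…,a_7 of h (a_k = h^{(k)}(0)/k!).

L = 12 + (-3 + 15·x)·Dx + (-1 - 2·x + 3·x^2)·Dx^2  (order 2).
h: a_k = -3, 3, -45/2, 51, -717/4, 5139/10, -31749/20, 166137/35, …
ICs: h(0) = -3, h′(0) = 3.

f: a_k = 0, -3, 9/2, -9, 81/4, -243/5, 243/2, -2187/7, …
g: a_k = 1, 1, 1, 1, 1, 1, 1, 1, …
h₀=f·g: eliminate ⇒ L₀, order ≤ 2·1.
Derive L from L₀ (diff closure).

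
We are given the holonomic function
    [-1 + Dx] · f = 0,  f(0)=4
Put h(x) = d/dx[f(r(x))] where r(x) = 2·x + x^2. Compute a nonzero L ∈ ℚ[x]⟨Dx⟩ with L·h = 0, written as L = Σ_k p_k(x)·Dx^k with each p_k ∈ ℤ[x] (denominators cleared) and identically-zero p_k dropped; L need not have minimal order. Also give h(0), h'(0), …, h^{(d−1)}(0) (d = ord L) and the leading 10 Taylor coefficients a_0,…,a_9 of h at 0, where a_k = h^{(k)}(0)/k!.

f: a_k = 4, 4, 2, 2/3, 1/6, 1/30, 1/180, 1/1260, 1/10080, 1/90720, …
f∘r: x↦r, Dx↦Dx/r' in L_f ⇒ L₀.
Differentiate: ansatz ord ≤ ord L₀ ⇒ L.
L = (3 + 4·x + 2·x^2) + (-1 - x)·Dx  (order 1).
h: a_k = 8, 24, 40, 152/3, 52, 692/15, 1628/45, 180/7, 5281/315, 28787/2835, …
ICs: h(0) = 8.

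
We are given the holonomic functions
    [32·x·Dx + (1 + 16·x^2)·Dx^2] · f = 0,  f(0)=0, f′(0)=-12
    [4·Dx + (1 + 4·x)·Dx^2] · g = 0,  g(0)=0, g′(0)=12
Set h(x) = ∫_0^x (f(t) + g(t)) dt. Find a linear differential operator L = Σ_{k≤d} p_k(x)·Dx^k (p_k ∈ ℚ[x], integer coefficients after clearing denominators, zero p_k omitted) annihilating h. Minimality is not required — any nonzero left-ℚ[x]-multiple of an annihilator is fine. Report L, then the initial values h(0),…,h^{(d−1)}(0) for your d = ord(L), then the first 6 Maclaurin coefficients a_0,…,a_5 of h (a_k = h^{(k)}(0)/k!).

L = (-32 - 384·x + 1536·x^2 + 2048·x^3)·Dx^2 + (-16 - 64·x + 3072·x^3 + 4096·x^4)·Dx^3 + (-1 + 4·x + 32·x^2 + 128·x^3 + 768·x^4 + 1024·x^5)·Dx^4  (order 4).
h: a_k = 0, 0, 0, -8, 32, -192/5, …
ICs: h(0) = 0, h′(0) = 0, h′′(0) = 0, h′′′(0) = -48.

f: a_k = 0, -12, 0, 64, 0, -3072/5, …
g: a_k = 0, 12, -24, 64, -192, 3072/5, …
L₀ := lclm(L_f,L_g); ord L₀ ≤ 2+2.
h=∫₀ˣh₀: take L = L₀·Dx.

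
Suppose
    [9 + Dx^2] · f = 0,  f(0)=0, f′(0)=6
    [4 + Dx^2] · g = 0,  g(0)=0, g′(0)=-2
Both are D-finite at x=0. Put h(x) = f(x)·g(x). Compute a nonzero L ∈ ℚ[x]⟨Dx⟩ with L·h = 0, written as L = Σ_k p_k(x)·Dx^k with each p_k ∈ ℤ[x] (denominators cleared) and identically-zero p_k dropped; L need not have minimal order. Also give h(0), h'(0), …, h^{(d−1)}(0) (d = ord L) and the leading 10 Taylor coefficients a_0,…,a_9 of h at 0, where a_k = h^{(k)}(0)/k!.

L = 25 + 26·Dx^2 + Dx^4  (order 4).
h: a_k = 0, 0, -12, 0, 26, 0, -217/10, 0, 4069/420, 0, …
ICs: h(0) = 0, h′(0) = 0, h′′(0) = -24, h′′′(0) = 0.

f: a_k = 0, 6, 0, -9, 0, 81/20, 0, -243/280, 0, 243/2240, …
g: a_k = 0, -2, 0, 4/3, 0, -4/15, 0, 8/315, 0, -4/2835, …
L₀ := L_f ⊗_s L_g (sym. prod.), ord ≤ 4.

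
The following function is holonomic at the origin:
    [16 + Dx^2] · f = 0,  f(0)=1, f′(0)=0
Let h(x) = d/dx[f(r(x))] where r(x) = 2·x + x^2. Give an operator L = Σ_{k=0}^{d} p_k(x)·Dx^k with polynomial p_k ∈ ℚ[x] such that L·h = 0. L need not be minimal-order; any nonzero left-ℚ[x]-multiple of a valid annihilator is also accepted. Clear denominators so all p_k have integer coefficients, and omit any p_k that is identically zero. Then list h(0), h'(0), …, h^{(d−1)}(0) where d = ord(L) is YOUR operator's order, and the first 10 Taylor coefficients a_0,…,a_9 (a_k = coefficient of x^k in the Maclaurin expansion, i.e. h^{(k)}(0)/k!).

L = (67 + 256·x + 384·x^2 + 256·x^3 + 64·x^4) + (-3 - 3·x)·Dx + (1 + 2·x + x^2)·Dx^2  (order 2).
h: a_k = 0, -64, -96, 1952/3, 5120/3, -9728/15, -105728/15, -2365184/315, 237568/35, 64509952/2835, …
ICs: h(0) = 0, h′(0) = -64.

f: a_k = 1, 0, -8, 0, 32/3, 0, -256/45, 0, 512/315, 0, …
Substitute x→r, Dx→(1/r')Dx; clear ⇒ L₀.
h₀' ⇒ L via d/dx closure of L₀.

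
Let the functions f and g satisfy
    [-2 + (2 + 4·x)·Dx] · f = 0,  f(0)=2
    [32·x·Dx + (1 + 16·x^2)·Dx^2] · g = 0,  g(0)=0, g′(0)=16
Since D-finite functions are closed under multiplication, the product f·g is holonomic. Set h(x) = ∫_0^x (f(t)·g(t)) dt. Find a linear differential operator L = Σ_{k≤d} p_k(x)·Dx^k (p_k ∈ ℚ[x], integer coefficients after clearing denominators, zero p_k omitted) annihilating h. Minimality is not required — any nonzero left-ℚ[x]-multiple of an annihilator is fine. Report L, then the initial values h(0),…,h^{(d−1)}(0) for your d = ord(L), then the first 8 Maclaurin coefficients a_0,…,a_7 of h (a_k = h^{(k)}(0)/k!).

L = (3 - 32·x - 16·x^2)·Dx + (-2 + 28·x + 96·x^2 + 64·x^3)·Dx^2 + (1 + 4·x + 20·x^2 + 64·x^3 + 64·x^4)·Dx^3  (order 3).
h: a_k = 0, 0, 16, 32/3, -140/3, -464/15, 12778/45, 3388/15, …
ICs: h(0) = 0, h′(0) = 0, h′′(0) = 32.

f: a_k = 2, 2, -1, 1, -5/4, 7/4, -21/8, 33/8, …
g: a_k = 0, 16, 0, -256/3, 0, 4096/5, 0, -65536/7, …
h₀=f·g: eliminate ⇒ L₀, order ≤ 1·2.
Integrate: L := L₀·Dx.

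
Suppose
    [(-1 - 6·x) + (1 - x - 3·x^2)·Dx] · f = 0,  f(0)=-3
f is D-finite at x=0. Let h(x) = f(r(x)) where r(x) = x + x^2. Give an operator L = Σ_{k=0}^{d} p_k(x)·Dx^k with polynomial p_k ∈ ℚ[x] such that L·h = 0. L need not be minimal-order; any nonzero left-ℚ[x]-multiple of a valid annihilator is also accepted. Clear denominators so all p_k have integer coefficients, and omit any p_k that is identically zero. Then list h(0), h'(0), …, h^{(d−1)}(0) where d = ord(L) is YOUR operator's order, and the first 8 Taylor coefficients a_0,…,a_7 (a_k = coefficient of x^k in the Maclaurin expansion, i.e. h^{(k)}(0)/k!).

f: a_k = -3, -3, -12, -21, -57, -120, -291, -651, …
f∘r: x↦r, Dx↦Dx/r' in L_f ⇒ L₀.
L = (1 + 8·x + 18·x^2 + 12·x^3) + (-1 + x + 4·x^2 + 6·x^3 + 3·x^4)·Dx  (order 1).
h: a_k = -3, -3, -15, -45, -132, -411, -1254, -3825, …
ICs: h(0) = -3.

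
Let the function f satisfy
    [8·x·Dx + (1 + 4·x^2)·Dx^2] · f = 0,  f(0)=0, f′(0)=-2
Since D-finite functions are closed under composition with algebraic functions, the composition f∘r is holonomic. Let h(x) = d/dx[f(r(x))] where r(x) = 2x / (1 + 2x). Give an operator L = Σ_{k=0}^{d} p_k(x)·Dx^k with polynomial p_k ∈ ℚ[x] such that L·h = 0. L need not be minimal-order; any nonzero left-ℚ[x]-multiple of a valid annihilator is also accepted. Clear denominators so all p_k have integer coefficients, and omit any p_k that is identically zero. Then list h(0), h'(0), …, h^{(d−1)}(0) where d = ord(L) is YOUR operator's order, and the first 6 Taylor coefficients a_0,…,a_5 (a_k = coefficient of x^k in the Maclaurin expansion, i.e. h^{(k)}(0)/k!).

L = (4 + 40·x) + (1 + 4·x + 20·x^2)·Dx  (order 1).
h: a_k = -4, 16, 16, -384, 1216, 2816, …
ICs: h(0) = -4.

f: a_k = 0, -2, 0, 8/3, 0, -32/5, …
h₀=f(r): pull back L_f along r ⇒ L₀.
Differentiate: ansatz ord ≤ ord L₀ ⇒ L.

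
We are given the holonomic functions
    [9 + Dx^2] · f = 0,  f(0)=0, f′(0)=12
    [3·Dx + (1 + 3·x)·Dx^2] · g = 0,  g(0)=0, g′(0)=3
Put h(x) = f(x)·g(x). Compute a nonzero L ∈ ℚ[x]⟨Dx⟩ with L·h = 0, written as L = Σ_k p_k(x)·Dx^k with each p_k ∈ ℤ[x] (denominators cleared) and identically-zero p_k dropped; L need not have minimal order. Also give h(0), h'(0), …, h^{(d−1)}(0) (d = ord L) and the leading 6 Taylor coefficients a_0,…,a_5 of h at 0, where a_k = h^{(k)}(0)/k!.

L = (-81 + 486·x + 4617·x^2 + 11664·x^3 + 8748·x^4) + (36 + 540·x + 1944·x^2 + 1944·x^3)·Dx + (180·x + 1134·x^2 + 2592·x^3 + 1944·x^4)·Dx^2 + (4 + 60·x + 216·x^2 + 216·x^3)·Dx^3 + (1 + 14·x + 69·x^2 + 144·x^3 + 108·x^4)·Dx^4  (order 4).
h: a_k = 0, 0, 36, -54, 54, -162, …
ICs: h(0) = 0, h′(0) = 0, h′′(0) = 72, h′′′(0) = -324.

f: a_k = 0, 12, 0, -18, 0, 81/10, …
g: a_k = 0, 3, -9/2, 9, -81/4, 243/5, …
Sym-product of L_f,L_g gives L₀ (≤ ord 4).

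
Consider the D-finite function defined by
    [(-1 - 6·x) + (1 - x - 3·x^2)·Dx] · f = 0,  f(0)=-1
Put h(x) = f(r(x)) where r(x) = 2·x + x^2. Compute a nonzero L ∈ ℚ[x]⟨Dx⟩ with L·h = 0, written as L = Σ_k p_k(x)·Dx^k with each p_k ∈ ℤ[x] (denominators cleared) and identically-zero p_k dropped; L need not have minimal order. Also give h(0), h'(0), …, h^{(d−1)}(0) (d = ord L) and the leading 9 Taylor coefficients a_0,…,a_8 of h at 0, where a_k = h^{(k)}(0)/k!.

f: a_k = -1, -1, -4, -7, -19, -40, -97, -217, -508, …
Change of var in L_f (x↦r) gives L₀.
L = (2 + 26·x + 36·x^2 + 12·x^3) + (-1 + 2·x + 13·x^2 + 12·x^3 + 3·x^4)·Dx  (order 1).
h: a_k = -1, -2, -17, -72, -392, -1930, -9871, -49752, -252163, …
ICs: h(0) = -1.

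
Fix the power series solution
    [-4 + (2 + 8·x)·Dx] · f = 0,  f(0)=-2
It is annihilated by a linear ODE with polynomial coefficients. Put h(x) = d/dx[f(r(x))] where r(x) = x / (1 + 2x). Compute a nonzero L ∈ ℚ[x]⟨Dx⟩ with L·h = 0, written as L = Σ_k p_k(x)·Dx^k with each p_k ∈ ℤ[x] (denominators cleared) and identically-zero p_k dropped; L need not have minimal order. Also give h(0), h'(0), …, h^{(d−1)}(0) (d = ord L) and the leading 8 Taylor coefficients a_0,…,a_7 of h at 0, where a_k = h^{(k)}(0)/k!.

f: a_k = -2, -4, 4, -8, 20, -56, 168, -528, …
Change of var in L_f (x↦r) gives L₀.
h₀' ⇒ L via d/dx closure of L₀.
L = (-6 - 24·x) + (-1 - 8·x - 12·x^2)·Dx  (order 1).
h: a_k = -4, 24, -120, 592, -3000, 15696, -84336, 462240, …
ICs: h(0) = -4.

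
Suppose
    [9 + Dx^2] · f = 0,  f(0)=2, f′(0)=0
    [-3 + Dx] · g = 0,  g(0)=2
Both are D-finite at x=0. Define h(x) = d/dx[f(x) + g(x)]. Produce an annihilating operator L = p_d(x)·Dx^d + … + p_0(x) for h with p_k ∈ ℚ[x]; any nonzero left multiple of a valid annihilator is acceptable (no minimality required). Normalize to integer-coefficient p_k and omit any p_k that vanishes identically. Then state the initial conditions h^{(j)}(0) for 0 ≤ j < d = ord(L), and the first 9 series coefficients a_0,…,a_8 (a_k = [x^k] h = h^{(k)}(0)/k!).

f: a_k = 2, 0, -9, 0, 27/4, 0, -81/40, 0, 729/2240, …
g: a_k = 2, 6, 9, 9, 27/4, 81/20, 81/40, 243/280, 729/2240, …
Sum ⇒ L₀ = lclm(L_f,L_g) in ℚ(x)⟨Dx⟩.
Differentiate: ansatz ord ≤ ord L₀ ⇒ L.
L = 27 - 9·Dx + 3·Dx^2 - Dx^3  (order 3).
h: a_k = 6, 0, 27, 54, 81/4, 0, 243/40, 729/140, 2187/2240, …
ICs: h(0) = 6, h′(0) = 0, h′′(0) = 54.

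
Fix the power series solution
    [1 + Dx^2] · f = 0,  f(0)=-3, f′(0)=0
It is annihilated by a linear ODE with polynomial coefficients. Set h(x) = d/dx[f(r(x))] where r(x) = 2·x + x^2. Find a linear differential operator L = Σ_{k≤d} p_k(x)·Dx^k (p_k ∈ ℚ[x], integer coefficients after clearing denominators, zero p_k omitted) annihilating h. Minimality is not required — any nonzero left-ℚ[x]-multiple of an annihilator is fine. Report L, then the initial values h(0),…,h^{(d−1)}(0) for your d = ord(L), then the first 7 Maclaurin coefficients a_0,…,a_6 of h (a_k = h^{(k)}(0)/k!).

f: a_k = -3, 0, 3/2, 0, -1/8, 0, 1/240, …
h₀=f(r): pull back L_f along r ⇒ L₀.
h₀' ⇒ L via d/dx closure of L₀.
L = (7 + 16·x + 24·x^2 + 16·x^3 + 4·x^4) + (-3 - 3·x)·Dx + (1 + 2·x + x^2)·Dx^2  (order 2).
h: a_k = 0, 12, 18, -2, -20, -82/5, -7/5, …
ICs: h(0) = 0, h′(0) = 12.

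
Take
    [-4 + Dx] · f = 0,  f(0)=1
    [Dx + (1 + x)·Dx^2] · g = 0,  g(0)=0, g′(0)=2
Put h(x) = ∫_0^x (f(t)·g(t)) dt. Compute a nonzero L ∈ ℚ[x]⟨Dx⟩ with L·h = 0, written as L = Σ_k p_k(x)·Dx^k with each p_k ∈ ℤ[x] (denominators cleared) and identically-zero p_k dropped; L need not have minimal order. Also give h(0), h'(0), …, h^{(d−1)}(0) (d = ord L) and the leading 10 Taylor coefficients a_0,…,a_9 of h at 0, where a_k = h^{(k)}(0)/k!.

L = (12 + 16·x)·Dx + (-7 - 8·x)·Dx^2 + (1 + x)·Dx^3  (order 3).
h: a_k = 0, 0, 1, 7/3, 19/6, 31/10, 12/5, 97/63, 1067/1260, 659/1620, …
ICs: h(0) = 0, h′(0) = 0, h′′(0) = 2.

f: a_k = 1, 4, 8, 32/3, 32/3, 128/15, 256/45, 1024/315, 512/315, 2048/2835, …
g: a_k = 0, 2, -1, 2/3, -1/2, 2/5, -1/3, 2/7, -1/4, 2/9, …
L₀ := L_f ⊗_s L_g (sym. prod.), ord ≤ 2.
h=∫₀ˣh₀: take L = L₀·Dx.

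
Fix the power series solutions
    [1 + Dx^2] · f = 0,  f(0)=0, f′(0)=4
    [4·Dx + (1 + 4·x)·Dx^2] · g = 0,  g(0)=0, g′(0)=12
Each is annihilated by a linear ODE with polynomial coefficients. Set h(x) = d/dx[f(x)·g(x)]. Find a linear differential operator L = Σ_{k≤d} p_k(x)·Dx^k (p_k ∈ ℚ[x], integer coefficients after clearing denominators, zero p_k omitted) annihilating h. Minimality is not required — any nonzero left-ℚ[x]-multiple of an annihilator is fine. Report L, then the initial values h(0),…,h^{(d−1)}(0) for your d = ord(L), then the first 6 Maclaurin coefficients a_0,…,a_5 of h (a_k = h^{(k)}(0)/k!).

L = (-12355 - 1064·x - 6288·x^2 - 16128·x^3 - 13568·x^4 + 6144·x^5 + 4096·x^6) + (-3384 - 15968·x - 14080·x^2 - 15360·x^3 + 10240·x^4 + 8192·x^5)·Dx + (-12502 - 2384·x - 10016·x^2 - 19968·x^3 - 14848·x^4 + 12288·x^5 + 8192·x^6)·Dx^2 + (-3384 - 15968·x - 14080·x^2 - 15360·x^3 + 10240·x^4 + 8192·x^5)·Dx^3 + (-147 - 1320·x - 3728·x^2 - 3840·x^3 - 1280·x^4 + 6144·x^5 + 4096·x^6)·Dx^4  (order 4).
h: a_k = 0, 96, -288, 992, -3760, 14492, …
ICs: h(0) = 0, h′(0) = 96, h′′(0) = -576, h′′′(0) = 5952.

f: a_k = 0, 4, 0, -2/3, 0, 1/30, …
g: a_k = 0, 12, -24, 64, -192, 3072/5, …
f·g: L₀ = L_f ⊗_s L_g, ord ≤ 2·2.
h₀' ⇒ L via d/dx closure of L₀.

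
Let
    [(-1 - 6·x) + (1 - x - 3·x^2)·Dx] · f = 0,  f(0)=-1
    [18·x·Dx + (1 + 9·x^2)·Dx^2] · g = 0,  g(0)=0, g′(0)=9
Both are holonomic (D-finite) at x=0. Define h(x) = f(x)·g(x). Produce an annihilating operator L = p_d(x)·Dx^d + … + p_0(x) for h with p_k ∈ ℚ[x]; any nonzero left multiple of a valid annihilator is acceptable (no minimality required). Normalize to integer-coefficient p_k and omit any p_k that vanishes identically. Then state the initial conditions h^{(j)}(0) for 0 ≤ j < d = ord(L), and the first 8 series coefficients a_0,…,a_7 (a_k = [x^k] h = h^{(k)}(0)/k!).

f: a_k = -1, -1, -4, -7, -19, -40, -97, -217, …
g: a_k = 0, 9, 0, -27, 0, 729/5, 0, -6561/7, …
f·g: L₀ = L_f ⊗_s L_g, ord ≤ 1·2.
L = (6 + 18·x + 162·x^2) + (2 - 6·x + 36·x^2 + 162·x^3)·Dx + (-1 + x - 6·x^2 + 9·x^3 + 27·x^4)·Dx^2  (order 2).
h: a_k = 0, -9, -9, -9, -36, -1044/5, -1584/5, -207/35, …
ICs: h(0) = 0, h′(0) = -9.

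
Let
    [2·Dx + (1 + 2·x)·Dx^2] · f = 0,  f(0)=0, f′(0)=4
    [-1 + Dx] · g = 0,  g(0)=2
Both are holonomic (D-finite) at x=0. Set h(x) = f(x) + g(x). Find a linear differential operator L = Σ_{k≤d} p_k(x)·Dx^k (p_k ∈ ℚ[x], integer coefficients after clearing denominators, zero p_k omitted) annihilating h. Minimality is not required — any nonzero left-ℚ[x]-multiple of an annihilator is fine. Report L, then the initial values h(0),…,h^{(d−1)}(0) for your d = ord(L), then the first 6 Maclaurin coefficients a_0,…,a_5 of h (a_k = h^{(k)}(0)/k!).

L = (-10 - 4·x)·Dx + (7 - 4·x - 4·x^2)·Dx^2 + (3 + 8·x + 4·x^2)·Dx^3  (order 3).
h: a_k = 2, 6, -3, 17/3, -95/12, 769/60, …
ICs: h(0) = 2, h′(0) = 6, h′′(0) = -6.

f: a_k = 0, 4, -4, 16/3, -8, 64/5, …
g: a_k = 2, 2, 1, 1/3, 1/12, 1/60, …
L₀ := lclm(L_f,L_g); ord L₀ ≤ 2+1.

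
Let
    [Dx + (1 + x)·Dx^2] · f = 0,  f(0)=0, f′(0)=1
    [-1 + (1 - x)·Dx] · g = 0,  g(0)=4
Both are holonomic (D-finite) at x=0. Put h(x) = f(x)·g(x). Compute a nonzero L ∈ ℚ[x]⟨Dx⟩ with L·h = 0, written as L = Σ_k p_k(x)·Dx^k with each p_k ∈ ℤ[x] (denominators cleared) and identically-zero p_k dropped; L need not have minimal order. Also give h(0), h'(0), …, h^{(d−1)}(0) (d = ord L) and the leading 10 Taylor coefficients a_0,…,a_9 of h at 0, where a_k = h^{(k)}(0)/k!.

f: a_k = 0, 1, -1/2, 1/3, -1/4, 1/5, -1/6, 1/7, -1/8, 1/9, …
g: a_k = 4, 4, 4, 4, 4, 4, 4, 4, 4, 4, …
L₀ := L_f ⊗_s L_g (sym. prod.), ord ≤ 2.
L = 1 + (1 + 3·x)·Dx + (-1 + x^2)·Dx^2  (order 2).
h: a_k = 0, 4, 2, 10/3, 7/3, 47/15, 37/15, 319/105, 533/210, 1879/630, …
ICs: h(0) = 0, h′(0) = 4.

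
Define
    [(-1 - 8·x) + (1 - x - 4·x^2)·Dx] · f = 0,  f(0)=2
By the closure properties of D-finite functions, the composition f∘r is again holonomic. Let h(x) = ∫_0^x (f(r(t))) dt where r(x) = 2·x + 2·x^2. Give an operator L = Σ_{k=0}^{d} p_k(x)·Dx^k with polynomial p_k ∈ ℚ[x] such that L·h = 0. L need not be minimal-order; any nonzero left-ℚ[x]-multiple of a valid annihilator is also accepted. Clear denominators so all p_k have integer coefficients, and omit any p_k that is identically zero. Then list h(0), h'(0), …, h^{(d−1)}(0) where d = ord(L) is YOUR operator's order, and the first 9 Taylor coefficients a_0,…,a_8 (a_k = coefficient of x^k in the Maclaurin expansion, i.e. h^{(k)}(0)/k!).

L = (2 + 36·x + 96·x^2 + 64·x^3)·Dx + (-1 + 2·x + 18·x^2 + 32·x^3 + 16·x^4)·Dx^2  (order 2).
h: a_k = 0, 2, 2, 44/3, 56, 280, 1384, 49680/7, 37152, …
ICs: h(0) = 0, h′(0) = 2.

f: a_k = 2, 2, 10, 18, 58, 130, 362, 882, 2330, …
L₀ from L_f via x↦r, Dx↦r'^{-1}Dx.
∫: right-multiply L₀ by Dx.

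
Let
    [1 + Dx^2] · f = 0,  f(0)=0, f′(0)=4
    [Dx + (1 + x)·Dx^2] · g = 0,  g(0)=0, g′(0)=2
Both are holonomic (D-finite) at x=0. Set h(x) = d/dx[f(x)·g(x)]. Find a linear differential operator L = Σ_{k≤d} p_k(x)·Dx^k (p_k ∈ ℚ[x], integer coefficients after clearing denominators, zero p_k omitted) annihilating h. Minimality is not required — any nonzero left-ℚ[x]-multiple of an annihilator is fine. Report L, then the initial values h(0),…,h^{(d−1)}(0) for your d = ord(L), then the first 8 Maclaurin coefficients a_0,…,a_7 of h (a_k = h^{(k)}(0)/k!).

f: a_k = 0, 4, 0, -2/3, 0, 1/30, 0, -1/1260, …
g: a_k = 0, 2, -1, 2/3, -1/2, 2/5, -1/3, 2/7, …
Sym-product of L_f,L_g gives L₀ (≤ ord 4).
h₀' ⇒ L via d/dx closure of L₀.
L = (-25 - 44·x - 42·x^2 + 12·x^3 + 43·x^4 + 24·x^5 + 4·x^6) + (-24 - 32·x + 20·x^2 + 60·x^3 + 40·x^4 + 8·x^5)·Dx + (-28 - 44·x - 14·x^2 + 72·x^3 + 98·x^4 + 48·x^5 + 8·x^6)·Dx^2 + (-24 - 32·x + 20·x^2 + 60·x^3 + 40·x^4 + 8·x^5)·Dx^3 + (-3 + 28·x^2 + 60·x^3 + 55·x^4 + 24·x^5 + 4·x^6)·Dx^4  (order 4).
h: a_k = 0, 16, -12, 16/3, -20/3, 22/3, -217/30, 452/63, …
ICs: h(0) = 0, h′(0) = 16, h′′(0) = -24, h′′′(0) = 32.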